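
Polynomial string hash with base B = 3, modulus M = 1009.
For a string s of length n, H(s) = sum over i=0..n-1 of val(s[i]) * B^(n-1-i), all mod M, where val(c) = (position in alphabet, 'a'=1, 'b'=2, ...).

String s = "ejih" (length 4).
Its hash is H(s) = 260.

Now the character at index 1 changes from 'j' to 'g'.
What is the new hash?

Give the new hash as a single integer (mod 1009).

Answer: 233

Derivation:
val('j') = 10, val('g') = 7
Position k = 1, exponent = n-1-k = 2
B^2 mod M = 3^2 mod 1009 = 9
Delta = (7 - 10) * 9 mod 1009 = 982
New hash = (260 + 982) mod 1009 = 233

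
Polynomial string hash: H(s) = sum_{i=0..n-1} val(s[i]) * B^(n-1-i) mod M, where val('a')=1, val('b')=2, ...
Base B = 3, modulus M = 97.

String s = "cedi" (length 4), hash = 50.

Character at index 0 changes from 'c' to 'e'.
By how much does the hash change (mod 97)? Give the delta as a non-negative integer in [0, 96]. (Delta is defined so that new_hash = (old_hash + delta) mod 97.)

Answer: 54

Derivation:
Delta formula: (val(new) - val(old)) * B^(n-1-k) mod M
  val('e') - val('c') = 5 - 3 = 2
  B^(n-1-k) = 3^3 mod 97 = 27
  Delta = 2 * 27 mod 97 = 54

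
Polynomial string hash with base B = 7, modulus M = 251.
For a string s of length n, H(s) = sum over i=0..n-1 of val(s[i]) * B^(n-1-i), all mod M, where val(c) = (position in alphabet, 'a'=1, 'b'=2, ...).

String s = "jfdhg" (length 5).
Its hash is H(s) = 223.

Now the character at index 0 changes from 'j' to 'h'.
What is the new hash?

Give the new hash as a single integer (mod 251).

val('j') = 10, val('h') = 8
Position k = 0, exponent = n-1-k = 4
B^4 mod M = 7^4 mod 251 = 142
Delta = (8 - 10) * 142 mod 251 = 218
New hash = (223 + 218) mod 251 = 190

Answer: 190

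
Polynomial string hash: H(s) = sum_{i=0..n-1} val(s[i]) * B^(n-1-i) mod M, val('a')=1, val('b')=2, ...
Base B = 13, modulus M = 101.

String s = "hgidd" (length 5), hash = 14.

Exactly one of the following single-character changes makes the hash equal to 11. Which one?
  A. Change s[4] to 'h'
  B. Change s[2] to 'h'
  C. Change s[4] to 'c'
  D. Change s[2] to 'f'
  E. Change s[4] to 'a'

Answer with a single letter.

Answer: E

Derivation:
Option A: s[4]='d'->'h', delta=(8-4)*13^0 mod 101 = 4, hash=14+4 mod 101 = 18
Option B: s[2]='i'->'h', delta=(8-9)*13^2 mod 101 = 33, hash=14+33 mod 101 = 47
Option C: s[4]='d'->'c', delta=(3-4)*13^0 mod 101 = 100, hash=14+100 mod 101 = 13
Option D: s[2]='i'->'f', delta=(6-9)*13^2 mod 101 = 99, hash=14+99 mod 101 = 12
Option E: s[4]='d'->'a', delta=(1-4)*13^0 mod 101 = 98, hash=14+98 mod 101 = 11 <-- target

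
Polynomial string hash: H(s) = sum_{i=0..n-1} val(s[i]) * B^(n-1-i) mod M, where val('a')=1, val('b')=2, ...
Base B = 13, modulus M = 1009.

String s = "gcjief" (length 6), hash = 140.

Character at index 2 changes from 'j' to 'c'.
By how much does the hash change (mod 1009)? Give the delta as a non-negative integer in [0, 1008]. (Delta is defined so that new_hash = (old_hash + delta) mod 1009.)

Answer: 765

Derivation:
Delta formula: (val(new) - val(old)) * B^(n-1-k) mod M
  val('c') - val('j') = 3 - 10 = -7
  B^(n-1-k) = 13^3 mod 1009 = 179
  Delta = -7 * 179 mod 1009 = 765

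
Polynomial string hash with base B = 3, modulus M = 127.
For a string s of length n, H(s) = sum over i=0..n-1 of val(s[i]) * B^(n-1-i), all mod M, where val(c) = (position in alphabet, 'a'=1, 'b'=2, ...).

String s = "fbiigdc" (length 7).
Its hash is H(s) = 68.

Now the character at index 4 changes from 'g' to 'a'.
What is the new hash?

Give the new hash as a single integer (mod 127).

Answer: 14

Derivation:
val('g') = 7, val('a') = 1
Position k = 4, exponent = n-1-k = 2
B^2 mod M = 3^2 mod 127 = 9
Delta = (1 - 7) * 9 mod 127 = 73
New hash = (68 + 73) mod 127 = 14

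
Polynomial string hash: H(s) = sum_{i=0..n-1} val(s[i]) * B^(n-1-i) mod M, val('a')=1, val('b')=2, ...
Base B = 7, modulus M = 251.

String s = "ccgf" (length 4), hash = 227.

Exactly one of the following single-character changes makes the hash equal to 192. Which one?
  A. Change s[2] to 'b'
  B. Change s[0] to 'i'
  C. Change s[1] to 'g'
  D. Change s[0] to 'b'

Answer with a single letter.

Option A: s[2]='g'->'b', delta=(2-7)*7^1 mod 251 = 216, hash=227+216 mod 251 = 192 <-- target
Option B: s[0]='c'->'i', delta=(9-3)*7^3 mod 251 = 50, hash=227+50 mod 251 = 26
Option C: s[1]='c'->'g', delta=(7-3)*7^2 mod 251 = 196, hash=227+196 mod 251 = 172
Option D: s[0]='c'->'b', delta=(2-3)*7^3 mod 251 = 159, hash=227+159 mod 251 = 135

Answer: A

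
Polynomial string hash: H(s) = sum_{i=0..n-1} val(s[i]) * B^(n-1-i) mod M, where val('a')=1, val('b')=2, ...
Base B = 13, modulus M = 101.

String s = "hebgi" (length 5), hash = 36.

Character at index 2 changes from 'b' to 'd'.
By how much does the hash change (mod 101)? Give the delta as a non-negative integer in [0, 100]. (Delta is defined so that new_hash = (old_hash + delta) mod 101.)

Answer: 35

Derivation:
Delta formula: (val(new) - val(old)) * B^(n-1-k) mod M
  val('d') - val('b') = 4 - 2 = 2
  B^(n-1-k) = 13^2 mod 101 = 68
  Delta = 2 * 68 mod 101 = 35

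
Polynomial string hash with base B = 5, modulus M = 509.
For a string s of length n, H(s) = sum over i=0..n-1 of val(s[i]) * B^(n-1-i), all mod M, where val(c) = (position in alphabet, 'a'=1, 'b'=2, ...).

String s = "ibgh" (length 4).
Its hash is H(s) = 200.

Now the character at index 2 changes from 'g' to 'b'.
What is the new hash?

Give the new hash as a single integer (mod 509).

Answer: 175

Derivation:
val('g') = 7, val('b') = 2
Position k = 2, exponent = n-1-k = 1
B^1 mod M = 5^1 mod 509 = 5
Delta = (2 - 7) * 5 mod 509 = 484
New hash = (200 + 484) mod 509 = 175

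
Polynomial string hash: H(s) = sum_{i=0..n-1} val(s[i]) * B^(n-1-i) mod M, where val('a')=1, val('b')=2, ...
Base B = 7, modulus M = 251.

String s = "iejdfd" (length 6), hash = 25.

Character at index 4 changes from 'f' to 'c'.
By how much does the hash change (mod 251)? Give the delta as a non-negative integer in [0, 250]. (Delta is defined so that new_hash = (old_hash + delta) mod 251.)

Delta formula: (val(new) - val(old)) * B^(n-1-k) mod M
  val('c') - val('f') = 3 - 6 = -3
  B^(n-1-k) = 7^1 mod 251 = 7
  Delta = -3 * 7 mod 251 = 230

Answer: 230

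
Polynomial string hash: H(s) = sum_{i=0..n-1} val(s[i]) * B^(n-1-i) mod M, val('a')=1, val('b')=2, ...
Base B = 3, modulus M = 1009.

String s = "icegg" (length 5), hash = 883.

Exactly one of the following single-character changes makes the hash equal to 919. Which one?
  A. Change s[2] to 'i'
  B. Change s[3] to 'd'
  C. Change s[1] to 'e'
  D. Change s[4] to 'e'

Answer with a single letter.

Answer: A

Derivation:
Option A: s[2]='e'->'i', delta=(9-5)*3^2 mod 1009 = 36, hash=883+36 mod 1009 = 919 <-- target
Option B: s[3]='g'->'d', delta=(4-7)*3^1 mod 1009 = 1000, hash=883+1000 mod 1009 = 874
Option C: s[1]='c'->'e', delta=(5-3)*3^3 mod 1009 = 54, hash=883+54 mod 1009 = 937
Option D: s[4]='g'->'e', delta=(5-7)*3^0 mod 1009 = 1007, hash=883+1007 mod 1009 = 881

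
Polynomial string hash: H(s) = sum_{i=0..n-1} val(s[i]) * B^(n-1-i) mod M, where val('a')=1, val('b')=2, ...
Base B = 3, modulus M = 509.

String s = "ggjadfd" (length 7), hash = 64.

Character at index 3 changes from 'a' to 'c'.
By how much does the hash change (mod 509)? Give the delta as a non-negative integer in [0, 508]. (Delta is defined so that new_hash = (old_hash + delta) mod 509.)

Delta formula: (val(new) - val(old)) * B^(n-1-k) mod M
  val('c') - val('a') = 3 - 1 = 2
  B^(n-1-k) = 3^3 mod 509 = 27
  Delta = 2 * 27 mod 509 = 54

Answer: 54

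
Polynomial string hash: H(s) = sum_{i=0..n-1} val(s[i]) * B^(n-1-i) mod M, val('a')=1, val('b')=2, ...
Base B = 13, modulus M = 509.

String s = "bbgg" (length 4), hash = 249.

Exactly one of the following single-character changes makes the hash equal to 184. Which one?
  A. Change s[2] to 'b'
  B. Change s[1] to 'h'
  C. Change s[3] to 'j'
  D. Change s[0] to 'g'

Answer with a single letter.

Answer: A

Derivation:
Option A: s[2]='g'->'b', delta=(2-7)*13^1 mod 509 = 444, hash=249+444 mod 509 = 184 <-- target
Option B: s[1]='b'->'h', delta=(8-2)*13^2 mod 509 = 505, hash=249+505 mod 509 = 245
Option C: s[3]='g'->'j', delta=(10-7)*13^0 mod 509 = 3, hash=249+3 mod 509 = 252
Option D: s[0]='b'->'g', delta=(7-2)*13^3 mod 509 = 296, hash=249+296 mod 509 = 36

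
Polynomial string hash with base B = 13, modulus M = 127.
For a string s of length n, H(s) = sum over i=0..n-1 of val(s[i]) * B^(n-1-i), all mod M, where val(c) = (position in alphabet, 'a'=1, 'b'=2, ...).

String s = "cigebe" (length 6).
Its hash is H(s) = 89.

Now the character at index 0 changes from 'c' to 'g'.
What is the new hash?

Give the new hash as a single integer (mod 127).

Answer: 123

Derivation:
val('c') = 3, val('g') = 7
Position k = 0, exponent = n-1-k = 5
B^5 mod M = 13^5 mod 127 = 72
Delta = (7 - 3) * 72 mod 127 = 34
New hash = (89 + 34) mod 127 = 123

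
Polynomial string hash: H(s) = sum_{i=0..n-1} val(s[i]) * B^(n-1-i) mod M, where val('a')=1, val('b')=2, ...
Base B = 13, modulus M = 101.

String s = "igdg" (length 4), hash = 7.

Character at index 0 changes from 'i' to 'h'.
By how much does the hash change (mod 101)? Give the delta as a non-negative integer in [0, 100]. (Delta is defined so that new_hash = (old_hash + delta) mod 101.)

Delta formula: (val(new) - val(old)) * B^(n-1-k) mod M
  val('h') - val('i') = 8 - 9 = -1
  B^(n-1-k) = 13^3 mod 101 = 76
  Delta = -1 * 76 mod 101 = 25

Answer: 25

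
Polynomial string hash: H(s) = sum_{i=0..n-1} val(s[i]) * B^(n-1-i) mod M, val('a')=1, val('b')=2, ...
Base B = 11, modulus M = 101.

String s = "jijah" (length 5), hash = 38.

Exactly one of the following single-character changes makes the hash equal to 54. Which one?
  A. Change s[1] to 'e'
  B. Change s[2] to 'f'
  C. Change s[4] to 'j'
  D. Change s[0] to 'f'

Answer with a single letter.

Option A: s[1]='i'->'e', delta=(5-9)*11^3 mod 101 = 29, hash=38+29 mod 101 = 67
Option B: s[2]='j'->'f', delta=(6-10)*11^2 mod 101 = 21, hash=38+21 mod 101 = 59
Option C: s[4]='h'->'j', delta=(10-8)*11^0 mod 101 = 2, hash=38+2 mod 101 = 40
Option D: s[0]='j'->'f', delta=(6-10)*11^4 mod 101 = 16, hash=38+16 mod 101 = 54 <-- target

Answer: D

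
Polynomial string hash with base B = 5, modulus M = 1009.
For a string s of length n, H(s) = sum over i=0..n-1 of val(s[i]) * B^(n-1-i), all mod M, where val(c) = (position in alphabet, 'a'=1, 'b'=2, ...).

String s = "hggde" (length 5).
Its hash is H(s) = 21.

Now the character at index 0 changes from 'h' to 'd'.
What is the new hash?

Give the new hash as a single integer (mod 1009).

val('h') = 8, val('d') = 4
Position k = 0, exponent = n-1-k = 4
B^4 mod M = 5^4 mod 1009 = 625
Delta = (4 - 8) * 625 mod 1009 = 527
New hash = (21 + 527) mod 1009 = 548

Answer: 548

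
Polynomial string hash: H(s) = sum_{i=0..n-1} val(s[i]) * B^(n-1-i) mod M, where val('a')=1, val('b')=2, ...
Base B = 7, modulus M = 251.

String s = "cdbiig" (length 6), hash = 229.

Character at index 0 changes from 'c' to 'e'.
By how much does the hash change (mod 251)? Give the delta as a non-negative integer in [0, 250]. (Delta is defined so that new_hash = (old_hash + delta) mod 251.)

Answer: 231

Derivation:
Delta formula: (val(new) - val(old)) * B^(n-1-k) mod M
  val('e') - val('c') = 5 - 3 = 2
  B^(n-1-k) = 7^5 mod 251 = 241
  Delta = 2 * 241 mod 251 = 231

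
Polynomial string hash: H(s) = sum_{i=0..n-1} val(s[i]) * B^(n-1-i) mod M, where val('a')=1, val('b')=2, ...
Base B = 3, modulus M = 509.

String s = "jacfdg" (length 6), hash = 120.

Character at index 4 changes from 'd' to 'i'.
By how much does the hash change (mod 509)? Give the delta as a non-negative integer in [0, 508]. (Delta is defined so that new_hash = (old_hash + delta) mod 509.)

Delta formula: (val(new) - val(old)) * B^(n-1-k) mod M
  val('i') - val('d') = 9 - 4 = 5
  B^(n-1-k) = 3^1 mod 509 = 3
  Delta = 5 * 3 mod 509 = 15

Answer: 15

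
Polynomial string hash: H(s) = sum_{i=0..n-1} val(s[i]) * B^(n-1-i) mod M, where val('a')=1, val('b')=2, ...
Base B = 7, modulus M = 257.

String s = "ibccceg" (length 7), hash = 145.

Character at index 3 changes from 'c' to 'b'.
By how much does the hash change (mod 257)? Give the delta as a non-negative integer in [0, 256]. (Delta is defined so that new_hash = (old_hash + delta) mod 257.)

Answer: 171

Derivation:
Delta formula: (val(new) - val(old)) * B^(n-1-k) mod M
  val('b') - val('c') = 2 - 3 = -1
  B^(n-1-k) = 7^3 mod 257 = 86
  Delta = -1 * 86 mod 257 = 171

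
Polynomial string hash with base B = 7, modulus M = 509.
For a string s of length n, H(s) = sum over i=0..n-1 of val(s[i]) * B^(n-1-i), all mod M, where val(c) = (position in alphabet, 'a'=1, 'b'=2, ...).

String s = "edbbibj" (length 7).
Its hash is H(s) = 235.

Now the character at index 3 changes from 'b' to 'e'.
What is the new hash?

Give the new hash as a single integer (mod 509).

val('b') = 2, val('e') = 5
Position k = 3, exponent = n-1-k = 3
B^3 mod M = 7^3 mod 509 = 343
Delta = (5 - 2) * 343 mod 509 = 11
New hash = (235 + 11) mod 509 = 246

Answer: 246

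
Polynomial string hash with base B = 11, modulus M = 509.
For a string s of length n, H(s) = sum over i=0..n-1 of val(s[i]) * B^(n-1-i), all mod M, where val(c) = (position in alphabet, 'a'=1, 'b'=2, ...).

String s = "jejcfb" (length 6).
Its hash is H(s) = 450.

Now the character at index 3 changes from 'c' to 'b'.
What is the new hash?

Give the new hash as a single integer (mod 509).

Answer: 329

Derivation:
val('c') = 3, val('b') = 2
Position k = 3, exponent = n-1-k = 2
B^2 mod M = 11^2 mod 509 = 121
Delta = (2 - 3) * 121 mod 509 = 388
New hash = (450 + 388) mod 509 = 329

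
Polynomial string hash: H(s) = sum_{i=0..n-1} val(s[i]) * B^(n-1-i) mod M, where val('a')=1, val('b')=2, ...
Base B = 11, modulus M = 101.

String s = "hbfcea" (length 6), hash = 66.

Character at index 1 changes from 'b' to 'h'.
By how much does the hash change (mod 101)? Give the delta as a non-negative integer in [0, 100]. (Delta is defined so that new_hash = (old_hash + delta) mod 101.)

Delta formula: (val(new) - val(old)) * B^(n-1-k) mod M
  val('h') - val('b') = 8 - 2 = 6
  B^(n-1-k) = 11^4 mod 101 = 97
  Delta = 6 * 97 mod 101 = 77

Answer: 77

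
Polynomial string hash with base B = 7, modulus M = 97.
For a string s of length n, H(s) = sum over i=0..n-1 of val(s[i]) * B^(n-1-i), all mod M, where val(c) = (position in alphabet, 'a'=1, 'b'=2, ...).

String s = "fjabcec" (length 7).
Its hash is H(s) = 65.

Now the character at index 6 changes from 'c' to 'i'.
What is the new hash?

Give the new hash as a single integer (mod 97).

val('c') = 3, val('i') = 9
Position k = 6, exponent = n-1-k = 0
B^0 mod M = 7^0 mod 97 = 1
Delta = (9 - 3) * 1 mod 97 = 6
New hash = (65 + 6) mod 97 = 71

Answer: 71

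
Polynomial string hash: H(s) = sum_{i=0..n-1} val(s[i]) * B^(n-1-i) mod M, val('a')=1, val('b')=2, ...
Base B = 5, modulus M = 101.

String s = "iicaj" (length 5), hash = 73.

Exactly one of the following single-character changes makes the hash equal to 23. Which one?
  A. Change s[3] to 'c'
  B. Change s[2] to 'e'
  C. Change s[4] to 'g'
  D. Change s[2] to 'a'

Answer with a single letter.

Option A: s[3]='a'->'c', delta=(3-1)*5^1 mod 101 = 10, hash=73+10 mod 101 = 83
Option B: s[2]='c'->'e', delta=(5-3)*5^2 mod 101 = 50, hash=73+50 mod 101 = 22
Option C: s[4]='j'->'g', delta=(7-10)*5^0 mod 101 = 98, hash=73+98 mod 101 = 70
Option D: s[2]='c'->'a', delta=(1-3)*5^2 mod 101 = 51, hash=73+51 mod 101 = 23 <-- target

Answer: D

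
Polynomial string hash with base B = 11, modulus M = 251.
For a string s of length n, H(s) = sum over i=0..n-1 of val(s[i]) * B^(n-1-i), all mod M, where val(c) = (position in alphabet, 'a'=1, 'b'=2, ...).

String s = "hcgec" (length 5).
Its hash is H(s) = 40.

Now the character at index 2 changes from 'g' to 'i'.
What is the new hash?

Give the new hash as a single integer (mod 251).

Answer: 31

Derivation:
val('g') = 7, val('i') = 9
Position k = 2, exponent = n-1-k = 2
B^2 mod M = 11^2 mod 251 = 121
Delta = (9 - 7) * 121 mod 251 = 242
New hash = (40 + 242) mod 251 = 31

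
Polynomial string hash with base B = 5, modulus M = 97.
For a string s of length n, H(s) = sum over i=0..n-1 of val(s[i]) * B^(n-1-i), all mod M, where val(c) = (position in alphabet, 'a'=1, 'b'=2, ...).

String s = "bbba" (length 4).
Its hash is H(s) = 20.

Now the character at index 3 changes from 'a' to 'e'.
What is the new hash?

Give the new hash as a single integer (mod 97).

val('a') = 1, val('e') = 5
Position k = 3, exponent = n-1-k = 0
B^0 mod M = 5^0 mod 97 = 1
Delta = (5 - 1) * 1 mod 97 = 4
New hash = (20 + 4) mod 97 = 24

Answer: 24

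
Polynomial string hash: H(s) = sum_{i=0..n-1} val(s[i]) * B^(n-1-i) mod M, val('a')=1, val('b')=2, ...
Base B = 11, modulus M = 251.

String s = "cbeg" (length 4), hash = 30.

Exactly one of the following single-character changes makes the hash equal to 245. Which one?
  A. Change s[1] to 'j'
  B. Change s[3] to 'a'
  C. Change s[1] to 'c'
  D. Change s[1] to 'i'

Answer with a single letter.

Answer: A

Derivation:
Option A: s[1]='b'->'j', delta=(10-2)*11^2 mod 251 = 215, hash=30+215 mod 251 = 245 <-- target
Option B: s[3]='g'->'a', delta=(1-7)*11^0 mod 251 = 245, hash=30+245 mod 251 = 24
Option C: s[1]='b'->'c', delta=(3-2)*11^2 mod 251 = 121, hash=30+121 mod 251 = 151
Option D: s[1]='b'->'i', delta=(9-2)*11^2 mod 251 = 94, hash=30+94 mod 251 = 124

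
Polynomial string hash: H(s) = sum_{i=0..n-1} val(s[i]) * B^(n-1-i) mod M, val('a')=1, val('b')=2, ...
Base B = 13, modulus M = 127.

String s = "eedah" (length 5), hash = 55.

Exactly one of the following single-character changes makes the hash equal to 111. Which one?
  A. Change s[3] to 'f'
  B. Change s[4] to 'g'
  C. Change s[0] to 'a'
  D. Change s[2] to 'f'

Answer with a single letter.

Answer: C

Derivation:
Option A: s[3]='a'->'f', delta=(6-1)*13^1 mod 127 = 65, hash=55+65 mod 127 = 120
Option B: s[4]='h'->'g', delta=(7-8)*13^0 mod 127 = 126, hash=55+126 mod 127 = 54
Option C: s[0]='e'->'a', delta=(1-5)*13^4 mod 127 = 56, hash=55+56 mod 127 = 111 <-- target
Option D: s[2]='d'->'f', delta=(6-4)*13^2 mod 127 = 84, hash=55+84 mod 127 = 12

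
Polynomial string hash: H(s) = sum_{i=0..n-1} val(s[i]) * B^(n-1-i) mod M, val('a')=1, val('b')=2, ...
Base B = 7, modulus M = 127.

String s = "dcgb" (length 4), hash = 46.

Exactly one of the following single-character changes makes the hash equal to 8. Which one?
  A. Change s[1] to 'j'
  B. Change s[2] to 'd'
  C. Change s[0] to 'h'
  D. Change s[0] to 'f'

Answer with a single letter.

Option A: s[1]='c'->'j', delta=(10-3)*7^2 mod 127 = 89, hash=46+89 mod 127 = 8 <-- target
Option B: s[2]='g'->'d', delta=(4-7)*7^1 mod 127 = 106, hash=46+106 mod 127 = 25
Option C: s[0]='d'->'h', delta=(8-4)*7^3 mod 127 = 102, hash=46+102 mod 127 = 21
Option D: s[0]='d'->'f', delta=(6-4)*7^3 mod 127 = 51, hash=46+51 mod 127 = 97

Answer: A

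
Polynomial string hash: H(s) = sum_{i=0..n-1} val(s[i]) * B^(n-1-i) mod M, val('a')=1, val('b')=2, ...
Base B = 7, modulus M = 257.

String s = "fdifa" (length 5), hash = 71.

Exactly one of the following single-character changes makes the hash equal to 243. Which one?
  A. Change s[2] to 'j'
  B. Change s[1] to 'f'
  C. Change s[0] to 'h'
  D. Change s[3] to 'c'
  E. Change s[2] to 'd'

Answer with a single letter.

Answer: B

Derivation:
Option A: s[2]='i'->'j', delta=(10-9)*7^2 mod 257 = 49, hash=71+49 mod 257 = 120
Option B: s[1]='d'->'f', delta=(6-4)*7^3 mod 257 = 172, hash=71+172 mod 257 = 243 <-- target
Option C: s[0]='f'->'h', delta=(8-6)*7^4 mod 257 = 176, hash=71+176 mod 257 = 247
Option D: s[3]='f'->'c', delta=(3-6)*7^1 mod 257 = 236, hash=71+236 mod 257 = 50
Option E: s[2]='i'->'d', delta=(4-9)*7^2 mod 257 = 12, hash=71+12 mod 257 = 83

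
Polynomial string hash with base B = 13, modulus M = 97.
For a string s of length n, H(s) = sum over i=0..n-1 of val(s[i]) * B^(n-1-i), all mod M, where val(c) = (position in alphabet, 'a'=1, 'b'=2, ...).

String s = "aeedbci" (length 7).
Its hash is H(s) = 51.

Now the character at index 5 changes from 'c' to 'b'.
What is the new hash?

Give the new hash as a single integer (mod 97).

Answer: 38

Derivation:
val('c') = 3, val('b') = 2
Position k = 5, exponent = n-1-k = 1
B^1 mod M = 13^1 mod 97 = 13
Delta = (2 - 3) * 13 mod 97 = 84
New hash = (51 + 84) mod 97 = 38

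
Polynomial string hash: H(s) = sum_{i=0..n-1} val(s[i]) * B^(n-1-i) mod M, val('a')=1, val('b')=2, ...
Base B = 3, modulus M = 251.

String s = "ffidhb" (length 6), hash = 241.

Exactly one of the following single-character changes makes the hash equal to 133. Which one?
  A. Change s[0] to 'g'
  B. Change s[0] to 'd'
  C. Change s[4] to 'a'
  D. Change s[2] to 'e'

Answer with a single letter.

Answer: D

Derivation:
Option A: s[0]='f'->'g', delta=(7-6)*3^5 mod 251 = 243, hash=241+243 mod 251 = 233
Option B: s[0]='f'->'d', delta=(4-6)*3^5 mod 251 = 16, hash=241+16 mod 251 = 6
Option C: s[4]='h'->'a', delta=(1-8)*3^1 mod 251 = 230, hash=241+230 mod 251 = 220
Option D: s[2]='i'->'e', delta=(5-9)*3^3 mod 251 = 143, hash=241+143 mod 251 = 133 <-- target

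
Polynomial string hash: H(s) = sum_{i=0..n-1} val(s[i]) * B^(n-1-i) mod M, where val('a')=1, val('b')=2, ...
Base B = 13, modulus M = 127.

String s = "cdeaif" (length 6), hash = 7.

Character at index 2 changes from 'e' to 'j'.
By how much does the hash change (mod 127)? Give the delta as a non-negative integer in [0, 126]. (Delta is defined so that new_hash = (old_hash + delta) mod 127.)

Delta formula: (val(new) - val(old)) * B^(n-1-k) mod M
  val('j') - val('e') = 10 - 5 = 5
  B^(n-1-k) = 13^3 mod 127 = 38
  Delta = 5 * 38 mod 127 = 63

Answer: 63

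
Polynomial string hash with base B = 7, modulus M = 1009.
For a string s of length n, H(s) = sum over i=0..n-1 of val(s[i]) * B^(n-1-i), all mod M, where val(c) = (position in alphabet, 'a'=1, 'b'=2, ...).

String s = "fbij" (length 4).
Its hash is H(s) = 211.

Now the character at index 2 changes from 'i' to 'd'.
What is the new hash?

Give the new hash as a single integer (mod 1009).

val('i') = 9, val('d') = 4
Position k = 2, exponent = n-1-k = 1
B^1 mod M = 7^1 mod 1009 = 7
Delta = (4 - 9) * 7 mod 1009 = 974
New hash = (211 + 974) mod 1009 = 176

Answer: 176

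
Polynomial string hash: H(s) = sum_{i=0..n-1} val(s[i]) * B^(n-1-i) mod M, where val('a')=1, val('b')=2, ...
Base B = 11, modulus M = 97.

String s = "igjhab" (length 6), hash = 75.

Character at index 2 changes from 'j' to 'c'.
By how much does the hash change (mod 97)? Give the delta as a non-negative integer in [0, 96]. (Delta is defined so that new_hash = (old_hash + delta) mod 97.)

Answer: 92

Derivation:
Delta formula: (val(new) - val(old)) * B^(n-1-k) mod M
  val('c') - val('j') = 3 - 10 = -7
  B^(n-1-k) = 11^3 mod 97 = 70
  Delta = -7 * 70 mod 97 = 92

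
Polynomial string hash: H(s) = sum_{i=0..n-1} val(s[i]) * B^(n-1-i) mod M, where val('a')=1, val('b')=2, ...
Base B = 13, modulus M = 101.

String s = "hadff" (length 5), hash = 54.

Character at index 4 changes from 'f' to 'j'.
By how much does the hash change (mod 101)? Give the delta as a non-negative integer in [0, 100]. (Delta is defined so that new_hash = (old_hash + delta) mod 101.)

Answer: 4

Derivation:
Delta formula: (val(new) - val(old)) * B^(n-1-k) mod M
  val('j') - val('f') = 10 - 6 = 4
  B^(n-1-k) = 13^0 mod 101 = 1
  Delta = 4 * 1 mod 101 = 4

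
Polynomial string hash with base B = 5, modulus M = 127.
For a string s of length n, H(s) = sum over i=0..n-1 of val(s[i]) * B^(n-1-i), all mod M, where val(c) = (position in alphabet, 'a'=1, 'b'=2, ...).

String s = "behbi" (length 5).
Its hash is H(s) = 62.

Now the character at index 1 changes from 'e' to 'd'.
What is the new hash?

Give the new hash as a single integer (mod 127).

Answer: 64

Derivation:
val('e') = 5, val('d') = 4
Position k = 1, exponent = n-1-k = 3
B^3 mod M = 5^3 mod 127 = 125
Delta = (4 - 5) * 125 mod 127 = 2
New hash = (62 + 2) mod 127 = 64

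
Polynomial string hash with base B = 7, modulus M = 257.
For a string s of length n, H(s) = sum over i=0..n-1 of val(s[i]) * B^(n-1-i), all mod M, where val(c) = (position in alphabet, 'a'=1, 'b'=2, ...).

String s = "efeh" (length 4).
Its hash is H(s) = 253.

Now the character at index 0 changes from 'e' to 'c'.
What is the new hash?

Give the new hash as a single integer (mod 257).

Answer: 81

Derivation:
val('e') = 5, val('c') = 3
Position k = 0, exponent = n-1-k = 3
B^3 mod M = 7^3 mod 257 = 86
Delta = (3 - 5) * 86 mod 257 = 85
New hash = (253 + 85) mod 257 = 81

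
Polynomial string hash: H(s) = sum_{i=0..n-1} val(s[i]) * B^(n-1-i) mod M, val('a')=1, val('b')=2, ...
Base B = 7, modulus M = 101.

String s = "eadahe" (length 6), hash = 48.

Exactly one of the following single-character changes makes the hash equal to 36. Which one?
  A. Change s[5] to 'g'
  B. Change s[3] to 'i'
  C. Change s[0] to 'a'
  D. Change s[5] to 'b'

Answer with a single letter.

Option A: s[5]='e'->'g', delta=(7-5)*7^0 mod 101 = 2, hash=48+2 mod 101 = 50
Option B: s[3]='a'->'i', delta=(9-1)*7^2 mod 101 = 89, hash=48+89 mod 101 = 36 <-- target
Option C: s[0]='e'->'a', delta=(1-5)*7^5 mod 101 = 38, hash=48+38 mod 101 = 86
Option D: s[5]='e'->'b', delta=(2-5)*7^0 mod 101 = 98, hash=48+98 mod 101 = 45

Answer: B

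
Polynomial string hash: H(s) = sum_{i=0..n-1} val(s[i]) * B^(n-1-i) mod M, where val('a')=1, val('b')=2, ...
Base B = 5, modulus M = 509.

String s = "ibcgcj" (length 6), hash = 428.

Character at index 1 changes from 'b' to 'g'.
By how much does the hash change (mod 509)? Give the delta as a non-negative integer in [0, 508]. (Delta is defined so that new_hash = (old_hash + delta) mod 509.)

Answer: 71

Derivation:
Delta formula: (val(new) - val(old)) * B^(n-1-k) mod M
  val('g') - val('b') = 7 - 2 = 5
  B^(n-1-k) = 5^4 mod 509 = 116
  Delta = 5 * 116 mod 509 = 71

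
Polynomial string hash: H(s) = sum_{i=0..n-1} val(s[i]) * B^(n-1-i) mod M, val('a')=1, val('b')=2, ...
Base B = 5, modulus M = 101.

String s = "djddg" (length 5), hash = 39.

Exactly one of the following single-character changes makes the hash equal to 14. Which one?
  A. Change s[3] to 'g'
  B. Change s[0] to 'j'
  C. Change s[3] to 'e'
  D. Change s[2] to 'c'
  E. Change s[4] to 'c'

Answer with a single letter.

Answer: D

Derivation:
Option A: s[3]='d'->'g', delta=(7-4)*5^1 mod 101 = 15, hash=39+15 mod 101 = 54
Option B: s[0]='d'->'j', delta=(10-4)*5^4 mod 101 = 13, hash=39+13 mod 101 = 52
Option C: s[3]='d'->'e', delta=(5-4)*5^1 mod 101 = 5, hash=39+5 mod 101 = 44
Option D: s[2]='d'->'c', delta=(3-4)*5^2 mod 101 = 76, hash=39+76 mod 101 = 14 <-- target
Option E: s[4]='g'->'c', delta=(3-7)*5^0 mod 101 = 97, hash=39+97 mod 101 = 35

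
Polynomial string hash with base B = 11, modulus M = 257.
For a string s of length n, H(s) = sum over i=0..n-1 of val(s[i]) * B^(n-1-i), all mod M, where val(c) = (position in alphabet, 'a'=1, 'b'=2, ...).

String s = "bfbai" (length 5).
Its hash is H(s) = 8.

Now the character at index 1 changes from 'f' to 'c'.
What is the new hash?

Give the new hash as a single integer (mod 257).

Answer: 127

Derivation:
val('f') = 6, val('c') = 3
Position k = 1, exponent = n-1-k = 3
B^3 mod M = 11^3 mod 257 = 46
Delta = (3 - 6) * 46 mod 257 = 119
New hash = (8 + 119) mod 257 = 127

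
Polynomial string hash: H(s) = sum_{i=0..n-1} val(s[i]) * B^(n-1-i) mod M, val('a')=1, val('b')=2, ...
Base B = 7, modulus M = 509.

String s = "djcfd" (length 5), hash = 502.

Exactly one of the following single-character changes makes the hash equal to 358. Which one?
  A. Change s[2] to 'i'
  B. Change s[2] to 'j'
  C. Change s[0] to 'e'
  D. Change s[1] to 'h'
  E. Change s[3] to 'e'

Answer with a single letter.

Option A: s[2]='c'->'i', delta=(9-3)*7^2 mod 509 = 294, hash=502+294 mod 509 = 287
Option B: s[2]='c'->'j', delta=(10-3)*7^2 mod 509 = 343, hash=502+343 mod 509 = 336
Option C: s[0]='d'->'e', delta=(5-4)*7^4 mod 509 = 365, hash=502+365 mod 509 = 358 <-- target
Option D: s[1]='j'->'h', delta=(8-10)*7^3 mod 509 = 332, hash=502+332 mod 509 = 325
Option E: s[3]='f'->'e', delta=(5-6)*7^1 mod 509 = 502, hash=502+502 mod 509 = 495

Answer: C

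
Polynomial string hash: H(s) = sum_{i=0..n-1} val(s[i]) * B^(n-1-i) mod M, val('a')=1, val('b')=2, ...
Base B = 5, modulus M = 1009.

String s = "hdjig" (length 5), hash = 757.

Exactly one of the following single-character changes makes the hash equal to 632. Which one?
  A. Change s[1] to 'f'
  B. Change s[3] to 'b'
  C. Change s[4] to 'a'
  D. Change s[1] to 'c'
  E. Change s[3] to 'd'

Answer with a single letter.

Option A: s[1]='d'->'f', delta=(6-4)*5^3 mod 1009 = 250, hash=757+250 mod 1009 = 1007
Option B: s[3]='i'->'b', delta=(2-9)*5^1 mod 1009 = 974, hash=757+974 mod 1009 = 722
Option C: s[4]='g'->'a', delta=(1-7)*5^0 mod 1009 = 1003, hash=757+1003 mod 1009 = 751
Option D: s[1]='d'->'c', delta=(3-4)*5^3 mod 1009 = 884, hash=757+884 mod 1009 = 632 <-- target
Option E: s[3]='i'->'d', delta=(4-9)*5^1 mod 1009 = 984, hash=757+984 mod 1009 = 732

Answer: D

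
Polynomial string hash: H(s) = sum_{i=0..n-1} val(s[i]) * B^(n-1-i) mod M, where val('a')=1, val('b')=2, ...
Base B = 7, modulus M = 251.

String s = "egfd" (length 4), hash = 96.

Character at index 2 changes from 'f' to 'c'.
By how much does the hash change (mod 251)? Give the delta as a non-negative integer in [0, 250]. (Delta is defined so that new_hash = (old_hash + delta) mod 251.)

Delta formula: (val(new) - val(old)) * B^(n-1-k) mod M
  val('c') - val('f') = 3 - 6 = -3
  B^(n-1-k) = 7^1 mod 251 = 7
  Delta = -3 * 7 mod 251 = 230

Answer: 230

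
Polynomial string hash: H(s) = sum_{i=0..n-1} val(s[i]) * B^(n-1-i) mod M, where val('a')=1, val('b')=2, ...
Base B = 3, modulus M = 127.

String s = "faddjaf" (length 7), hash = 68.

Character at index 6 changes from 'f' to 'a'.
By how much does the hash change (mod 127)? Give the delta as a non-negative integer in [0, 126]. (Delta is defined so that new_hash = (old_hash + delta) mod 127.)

Delta formula: (val(new) - val(old)) * B^(n-1-k) mod M
  val('a') - val('f') = 1 - 6 = -5
  B^(n-1-k) = 3^0 mod 127 = 1
  Delta = -5 * 1 mod 127 = 122

Answer: 122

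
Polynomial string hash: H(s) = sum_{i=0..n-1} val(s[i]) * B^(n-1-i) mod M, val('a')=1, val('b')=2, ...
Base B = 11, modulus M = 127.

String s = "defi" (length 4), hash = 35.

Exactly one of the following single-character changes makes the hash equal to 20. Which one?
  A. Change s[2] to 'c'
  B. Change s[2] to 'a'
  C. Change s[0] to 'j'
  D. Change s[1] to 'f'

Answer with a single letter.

Option A: s[2]='f'->'c', delta=(3-6)*11^1 mod 127 = 94, hash=35+94 mod 127 = 2
Option B: s[2]='f'->'a', delta=(1-6)*11^1 mod 127 = 72, hash=35+72 mod 127 = 107
Option C: s[0]='d'->'j', delta=(10-4)*11^3 mod 127 = 112, hash=35+112 mod 127 = 20 <-- target
Option D: s[1]='e'->'f', delta=(6-5)*11^2 mod 127 = 121, hash=35+121 mod 127 = 29

Answer: C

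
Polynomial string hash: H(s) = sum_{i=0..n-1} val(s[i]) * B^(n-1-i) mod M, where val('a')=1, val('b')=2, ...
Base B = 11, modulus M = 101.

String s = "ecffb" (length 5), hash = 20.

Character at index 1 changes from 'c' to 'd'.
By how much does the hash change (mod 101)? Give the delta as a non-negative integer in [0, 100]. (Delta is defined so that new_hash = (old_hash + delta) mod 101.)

Delta formula: (val(new) - val(old)) * B^(n-1-k) mod M
  val('d') - val('c') = 4 - 3 = 1
  B^(n-1-k) = 11^3 mod 101 = 18
  Delta = 1 * 18 mod 101 = 18

Answer: 18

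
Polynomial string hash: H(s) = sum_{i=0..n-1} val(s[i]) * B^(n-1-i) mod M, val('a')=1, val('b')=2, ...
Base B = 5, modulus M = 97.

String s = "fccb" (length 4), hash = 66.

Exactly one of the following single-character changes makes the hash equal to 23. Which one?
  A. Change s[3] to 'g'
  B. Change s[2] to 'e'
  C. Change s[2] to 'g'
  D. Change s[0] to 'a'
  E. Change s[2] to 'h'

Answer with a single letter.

Option A: s[3]='b'->'g', delta=(7-2)*5^0 mod 97 = 5, hash=66+5 mod 97 = 71
Option B: s[2]='c'->'e', delta=(5-3)*5^1 mod 97 = 10, hash=66+10 mod 97 = 76
Option C: s[2]='c'->'g', delta=(7-3)*5^1 mod 97 = 20, hash=66+20 mod 97 = 86
Option D: s[0]='f'->'a', delta=(1-6)*5^3 mod 97 = 54, hash=66+54 mod 97 = 23 <-- target
Option E: s[2]='c'->'h', delta=(8-3)*5^1 mod 97 = 25, hash=66+25 mod 97 = 91

Answer: D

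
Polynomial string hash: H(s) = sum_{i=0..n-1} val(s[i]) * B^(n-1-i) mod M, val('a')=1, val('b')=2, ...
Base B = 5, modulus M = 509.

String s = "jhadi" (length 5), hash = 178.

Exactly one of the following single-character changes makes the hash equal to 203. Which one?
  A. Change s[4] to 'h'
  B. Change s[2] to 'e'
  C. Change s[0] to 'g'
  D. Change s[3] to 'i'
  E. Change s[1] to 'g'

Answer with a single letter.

Option A: s[4]='i'->'h', delta=(8-9)*5^0 mod 509 = 508, hash=178+508 mod 509 = 177
Option B: s[2]='a'->'e', delta=(5-1)*5^2 mod 509 = 100, hash=178+100 mod 509 = 278
Option C: s[0]='j'->'g', delta=(7-10)*5^4 mod 509 = 161, hash=178+161 mod 509 = 339
Option D: s[3]='d'->'i', delta=(9-4)*5^1 mod 509 = 25, hash=178+25 mod 509 = 203 <-- target
Option E: s[1]='h'->'g', delta=(7-8)*5^3 mod 509 = 384, hash=178+384 mod 509 = 53

Answer: D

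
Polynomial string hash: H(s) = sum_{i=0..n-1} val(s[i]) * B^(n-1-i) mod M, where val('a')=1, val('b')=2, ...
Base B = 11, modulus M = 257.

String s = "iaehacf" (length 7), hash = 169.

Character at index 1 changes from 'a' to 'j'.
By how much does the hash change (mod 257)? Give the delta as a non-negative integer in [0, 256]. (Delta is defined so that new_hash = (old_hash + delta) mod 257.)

Answer: 236

Derivation:
Delta formula: (val(new) - val(old)) * B^(n-1-k) mod M
  val('j') - val('a') = 10 - 1 = 9
  B^(n-1-k) = 11^5 mod 257 = 169
  Delta = 9 * 169 mod 257 = 236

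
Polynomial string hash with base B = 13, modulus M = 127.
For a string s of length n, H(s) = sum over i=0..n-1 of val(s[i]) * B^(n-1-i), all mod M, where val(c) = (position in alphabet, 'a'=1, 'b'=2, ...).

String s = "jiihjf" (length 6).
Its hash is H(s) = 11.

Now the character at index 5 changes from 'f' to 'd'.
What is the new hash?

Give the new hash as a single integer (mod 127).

val('f') = 6, val('d') = 4
Position k = 5, exponent = n-1-k = 0
B^0 mod M = 13^0 mod 127 = 1
Delta = (4 - 6) * 1 mod 127 = 125
New hash = (11 + 125) mod 127 = 9

Answer: 9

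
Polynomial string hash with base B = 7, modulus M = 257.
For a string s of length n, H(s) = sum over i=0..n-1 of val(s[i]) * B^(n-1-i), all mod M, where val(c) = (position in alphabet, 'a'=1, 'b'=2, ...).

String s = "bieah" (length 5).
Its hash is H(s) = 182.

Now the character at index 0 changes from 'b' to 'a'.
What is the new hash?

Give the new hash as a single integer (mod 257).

Answer: 94

Derivation:
val('b') = 2, val('a') = 1
Position k = 0, exponent = n-1-k = 4
B^4 mod M = 7^4 mod 257 = 88
Delta = (1 - 2) * 88 mod 257 = 169
New hash = (182 + 169) mod 257 = 94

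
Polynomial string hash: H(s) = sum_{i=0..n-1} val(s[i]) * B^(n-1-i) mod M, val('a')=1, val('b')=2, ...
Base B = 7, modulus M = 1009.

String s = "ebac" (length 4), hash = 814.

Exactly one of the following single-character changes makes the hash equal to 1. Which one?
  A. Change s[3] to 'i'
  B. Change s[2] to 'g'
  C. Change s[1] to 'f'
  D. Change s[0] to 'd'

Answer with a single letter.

Option A: s[3]='c'->'i', delta=(9-3)*7^0 mod 1009 = 6, hash=814+6 mod 1009 = 820
Option B: s[2]='a'->'g', delta=(7-1)*7^1 mod 1009 = 42, hash=814+42 mod 1009 = 856
Option C: s[1]='b'->'f', delta=(6-2)*7^2 mod 1009 = 196, hash=814+196 mod 1009 = 1 <-- target
Option D: s[0]='e'->'d', delta=(4-5)*7^3 mod 1009 = 666, hash=814+666 mod 1009 = 471

Answer: C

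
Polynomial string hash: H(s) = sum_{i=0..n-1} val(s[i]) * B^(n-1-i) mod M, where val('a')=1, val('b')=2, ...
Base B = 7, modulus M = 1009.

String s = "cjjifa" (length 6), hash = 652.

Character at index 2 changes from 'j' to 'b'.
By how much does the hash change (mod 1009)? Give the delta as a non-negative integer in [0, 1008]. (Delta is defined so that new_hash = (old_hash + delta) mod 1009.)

Delta formula: (val(new) - val(old)) * B^(n-1-k) mod M
  val('b') - val('j') = 2 - 10 = -8
  B^(n-1-k) = 7^3 mod 1009 = 343
  Delta = -8 * 343 mod 1009 = 283

Answer: 283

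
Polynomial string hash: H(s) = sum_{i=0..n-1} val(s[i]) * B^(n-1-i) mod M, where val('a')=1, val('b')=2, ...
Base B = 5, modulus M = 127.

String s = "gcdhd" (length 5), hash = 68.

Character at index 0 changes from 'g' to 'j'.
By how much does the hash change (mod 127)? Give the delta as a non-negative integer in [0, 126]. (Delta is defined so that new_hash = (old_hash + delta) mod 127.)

Delta formula: (val(new) - val(old)) * B^(n-1-k) mod M
  val('j') - val('g') = 10 - 7 = 3
  B^(n-1-k) = 5^4 mod 127 = 117
  Delta = 3 * 117 mod 127 = 97

Answer: 97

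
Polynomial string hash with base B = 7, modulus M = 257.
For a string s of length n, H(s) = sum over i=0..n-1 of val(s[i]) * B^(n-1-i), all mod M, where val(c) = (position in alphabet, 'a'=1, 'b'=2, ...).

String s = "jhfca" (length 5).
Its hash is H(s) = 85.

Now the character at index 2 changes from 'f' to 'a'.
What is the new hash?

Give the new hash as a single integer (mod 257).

Answer: 97

Derivation:
val('f') = 6, val('a') = 1
Position k = 2, exponent = n-1-k = 2
B^2 mod M = 7^2 mod 257 = 49
Delta = (1 - 6) * 49 mod 257 = 12
New hash = (85 + 12) mod 257 = 97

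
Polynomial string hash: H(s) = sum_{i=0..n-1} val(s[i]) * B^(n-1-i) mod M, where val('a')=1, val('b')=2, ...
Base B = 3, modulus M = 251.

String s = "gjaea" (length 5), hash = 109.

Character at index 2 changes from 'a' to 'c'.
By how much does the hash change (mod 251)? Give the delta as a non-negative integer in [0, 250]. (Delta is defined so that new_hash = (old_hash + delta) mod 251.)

Delta formula: (val(new) - val(old)) * B^(n-1-k) mod M
  val('c') - val('a') = 3 - 1 = 2
  B^(n-1-k) = 3^2 mod 251 = 9
  Delta = 2 * 9 mod 251 = 18

Answer: 18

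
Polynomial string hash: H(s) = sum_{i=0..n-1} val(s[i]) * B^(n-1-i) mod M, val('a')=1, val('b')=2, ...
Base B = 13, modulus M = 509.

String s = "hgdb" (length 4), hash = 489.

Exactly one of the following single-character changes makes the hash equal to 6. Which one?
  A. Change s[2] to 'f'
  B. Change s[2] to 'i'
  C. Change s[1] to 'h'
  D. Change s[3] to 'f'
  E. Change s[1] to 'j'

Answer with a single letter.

Option A: s[2]='d'->'f', delta=(6-4)*13^1 mod 509 = 26, hash=489+26 mod 509 = 6 <-- target
Option B: s[2]='d'->'i', delta=(9-4)*13^1 mod 509 = 65, hash=489+65 mod 509 = 45
Option C: s[1]='g'->'h', delta=(8-7)*13^2 mod 509 = 169, hash=489+169 mod 509 = 149
Option D: s[3]='b'->'f', delta=(6-2)*13^0 mod 509 = 4, hash=489+4 mod 509 = 493
Option E: s[1]='g'->'j', delta=(10-7)*13^2 mod 509 = 507, hash=489+507 mod 509 = 487

Answer: A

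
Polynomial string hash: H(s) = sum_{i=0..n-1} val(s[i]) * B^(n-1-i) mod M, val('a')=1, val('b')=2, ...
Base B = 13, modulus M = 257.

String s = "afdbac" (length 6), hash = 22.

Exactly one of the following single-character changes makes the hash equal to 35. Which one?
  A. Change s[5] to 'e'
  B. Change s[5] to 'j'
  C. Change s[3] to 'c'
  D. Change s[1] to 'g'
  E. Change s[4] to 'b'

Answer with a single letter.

Option A: s[5]='c'->'e', delta=(5-3)*13^0 mod 257 = 2, hash=22+2 mod 257 = 24
Option B: s[5]='c'->'j', delta=(10-3)*13^0 mod 257 = 7, hash=22+7 mod 257 = 29
Option C: s[3]='b'->'c', delta=(3-2)*13^2 mod 257 = 169, hash=22+169 mod 257 = 191
Option D: s[1]='f'->'g', delta=(7-6)*13^4 mod 257 = 34, hash=22+34 mod 257 = 56
Option E: s[4]='a'->'b', delta=(2-1)*13^1 mod 257 = 13, hash=22+13 mod 257 = 35 <-- target

Answer: E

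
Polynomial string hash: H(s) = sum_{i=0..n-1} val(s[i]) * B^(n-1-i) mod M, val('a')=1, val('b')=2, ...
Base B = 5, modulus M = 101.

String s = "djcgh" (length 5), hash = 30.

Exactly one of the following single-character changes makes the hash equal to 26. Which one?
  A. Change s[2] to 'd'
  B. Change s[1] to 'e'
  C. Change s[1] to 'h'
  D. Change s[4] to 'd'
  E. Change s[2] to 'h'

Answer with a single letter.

Answer: D

Derivation:
Option A: s[2]='c'->'d', delta=(4-3)*5^2 mod 101 = 25, hash=30+25 mod 101 = 55
Option B: s[1]='j'->'e', delta=(5-10)*5^3 mod 101 = 82, hash=30+82 mod 101 = 11
Option C: s[1]='j'->'h', delta=(8-10)*5^3 mod 101 = 53, hash=30+53 mod 101 = 83
Option D: s[4]='h'->'d', delta=(4-8)*5^0 mod 101 = 97, hash=30+97 mod 101 = 26 <-- target
Option E: s[2]='c'->'h', delta=(8-3)*5^2 mod 101 = 24, hash=30+24 mod 101 = 54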